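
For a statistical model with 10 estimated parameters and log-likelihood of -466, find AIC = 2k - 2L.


AIC = 2*10 - 2*(-466).
= 20 + 932 = 952.

952


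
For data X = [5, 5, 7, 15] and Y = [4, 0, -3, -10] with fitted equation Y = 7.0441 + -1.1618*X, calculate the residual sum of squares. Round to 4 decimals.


Predicted values from Y = 7.0441 + -1.1618*X.
Residuals: [2.7649, -1.2351, -1.9115, 0.3829].
SSres = 12.9706.

12.9706


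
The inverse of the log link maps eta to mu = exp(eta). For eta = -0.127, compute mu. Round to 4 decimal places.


The inverse log link gives:
mu = exp(-0.127) = 0.8807.

0.8807


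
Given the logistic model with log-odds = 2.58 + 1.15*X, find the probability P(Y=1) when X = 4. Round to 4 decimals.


z = 2.58 + 1.15 * 4 = 7.1800.
Sigmoid: P = 1 / (1 + exp(-7.1800)) = 0.9992.

0.9992


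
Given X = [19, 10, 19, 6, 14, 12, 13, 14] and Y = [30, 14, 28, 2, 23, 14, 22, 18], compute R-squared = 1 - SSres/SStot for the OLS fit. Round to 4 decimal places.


The fitted line is Y = -7.7355 + 1.9896*X.
SSres = 44.8607, SStot = 566.8750.
R^2 = 1 - SSres/SStot = 0.9209.

0.9209


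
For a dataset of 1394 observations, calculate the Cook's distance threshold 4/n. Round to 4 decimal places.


The threshold is 4/n.
4/1394 = 0.0029.

0.0029


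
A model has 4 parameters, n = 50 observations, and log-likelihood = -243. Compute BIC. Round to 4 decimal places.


k * ln(n) = 4 * ln(50) = 4 * 3.912023 = 15.648092.
-2 * loglik = -2 * (-243) = 486.
BIC = 15.648092 + 486 = 501.648092, which rounds to 501.6481.

501.6481


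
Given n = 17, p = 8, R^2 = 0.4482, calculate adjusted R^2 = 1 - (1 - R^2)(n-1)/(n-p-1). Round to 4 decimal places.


Using the formula:
(1 - 0.4482) = 0.5518.
Multiply by 16/8: 0.5518 * 16 = 8.8288, then 8.8288 / 8 = 1.1036.
Adj R^2 = 1 - 1.1036 = -0.1036.

-0.1036


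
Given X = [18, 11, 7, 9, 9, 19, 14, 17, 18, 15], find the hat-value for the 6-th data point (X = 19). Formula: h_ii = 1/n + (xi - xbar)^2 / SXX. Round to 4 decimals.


n = 10, xbar = 13.7000.
SXX = sum((xi - xbar)^2) = 174.1000.
h = 1/10 + (19 - 13.7000)^2 / 174.1000 = 0.2613.

0.2613


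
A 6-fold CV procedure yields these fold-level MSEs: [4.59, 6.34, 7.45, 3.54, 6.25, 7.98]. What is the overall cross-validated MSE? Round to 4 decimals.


Total MSE across folds = 36.1500.
CV-MSE = 36.1500/6 = 6.0250.

6.0250


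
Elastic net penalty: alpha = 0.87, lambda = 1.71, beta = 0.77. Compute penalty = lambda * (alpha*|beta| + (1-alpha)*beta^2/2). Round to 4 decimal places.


alpha * |beta| = 0.87 * 0.77 = 0.6699.
(1-alpha) * beta^2/2 = 0.13 * 0.5929/2 = 0.0385.
Total = 1.71 * (0.6699 + 0.0385) = 1.2114.

1.2114


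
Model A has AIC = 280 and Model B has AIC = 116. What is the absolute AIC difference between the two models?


Absolute difference = |280 - 116| = 164.
The model with lower AIC (B) is preferred.

164


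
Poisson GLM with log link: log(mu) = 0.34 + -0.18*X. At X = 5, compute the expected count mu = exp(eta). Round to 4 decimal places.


Compute eta = 0.34 + -0.18 * 5 = -0.5600.
Apply inverse link: mu = e^-0.5600 = 0.5712.

0.5712


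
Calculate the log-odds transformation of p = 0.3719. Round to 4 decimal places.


1 - p = 0.6281.
p/(1-p) = 0.5921.
logit = ln(0.5921) = -0.5241.

-0.5241


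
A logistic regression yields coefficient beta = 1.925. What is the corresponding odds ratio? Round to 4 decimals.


The odds ratio is computed as:
OR = e^(1.925) = 6.8551.

6.8551


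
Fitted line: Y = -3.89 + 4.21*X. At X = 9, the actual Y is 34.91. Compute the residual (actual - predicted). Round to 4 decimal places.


Predicted = -3.89 + 4.21 * 9 = 34.0000.
Residual = 34.91 - 34.0000 = 0.9100.

0.9100


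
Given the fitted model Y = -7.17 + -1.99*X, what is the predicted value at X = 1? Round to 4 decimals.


Substitute X = 1 into the equation:
Y = -7.17 + -1.99 * 1 = -7.17 + -1.9900 = -9.1600.

-9.1600


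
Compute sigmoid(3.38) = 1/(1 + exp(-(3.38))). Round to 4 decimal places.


exp(-3.3800) = 0.0340.
1 + exp(-z) = 1.0340.
sigmoid = 1/1.0340 = 0.9671.

0.9671


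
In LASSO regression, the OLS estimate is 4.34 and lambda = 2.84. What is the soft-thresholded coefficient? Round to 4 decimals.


|beta_OLS| = 4.34.
lambda = 2.84.
Since |beta| > lambda, coefficient = sign(beta)*(|beta| - lambda) = 1.5000.
Result = 1.5000.

1.5000


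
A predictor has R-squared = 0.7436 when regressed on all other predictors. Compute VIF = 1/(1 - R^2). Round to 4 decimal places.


Using VIF = 1/(1 - R^2_j):
1 - 0.7436 = 0.2564.
VIF = 3.9002.

3.9002


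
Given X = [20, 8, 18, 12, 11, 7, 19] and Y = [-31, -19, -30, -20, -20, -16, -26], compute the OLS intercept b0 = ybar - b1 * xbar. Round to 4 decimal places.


Compute b1 = -1.0329 from the OLS formula.
With xbar = 13.5714 and ybar = -23.1429, the intercept is:
b0 = -23.1429 - -1.0329 * 13.5714 = -9.1250.

-9.1250


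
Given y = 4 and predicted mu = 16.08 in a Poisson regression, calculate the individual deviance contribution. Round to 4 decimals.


First: ln(4/16.08) = -1.391282.
Then: 4 * -1.391282 = -5.565128.
y - mu = 4 - 16.08 = -12.08.
D = 2(-5.565128 - -12.08) = 13.029744, which rounds to 13.0297.

13.0297


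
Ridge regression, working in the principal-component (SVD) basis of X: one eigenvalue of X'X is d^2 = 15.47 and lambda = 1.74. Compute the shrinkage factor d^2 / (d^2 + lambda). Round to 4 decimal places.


Compute the denominator: 15.47 + 1.74 = 17.2100.
Shrinkage factor = 15.47 / 17.2100 = 0.8989.

0.8989


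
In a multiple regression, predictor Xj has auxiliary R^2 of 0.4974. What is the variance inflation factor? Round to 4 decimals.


VIF = 1 / (1 - 0.4974).
= 1 / 0.5026 = 1.9897.

1.9897


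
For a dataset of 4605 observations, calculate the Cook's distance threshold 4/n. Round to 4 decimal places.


Using the rule of thumb:
Threshold = 4 / 4605 = 0.0009.

0.0009


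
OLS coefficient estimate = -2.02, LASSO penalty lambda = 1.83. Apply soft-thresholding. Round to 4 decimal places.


Absolute value: |-2.02| = 2.02.
Compare to lambda = 1.83.
Since |beta| > lambda, coefficient = sign(beta)*(|beta| - lambda) = -0.1900.

-0.1900


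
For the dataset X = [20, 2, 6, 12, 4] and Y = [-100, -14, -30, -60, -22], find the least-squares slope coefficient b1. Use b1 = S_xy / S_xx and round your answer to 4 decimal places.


Calculate xbar = 8.8000, ybar = -45.2000.
S_xx = 212.8000, S_xy = -1027.2000.
Using b1 = S_xy / S_xx = -1027.2000 / 212.8000, we get b1 = -4.8271.

-4.8271


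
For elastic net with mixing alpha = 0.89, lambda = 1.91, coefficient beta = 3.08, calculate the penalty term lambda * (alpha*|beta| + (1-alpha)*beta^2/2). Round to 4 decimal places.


Compute:
L1 = 0.89 * 3.08 = 2.7412.
L2 = 0.11 * 3.08^2 / 2 = 0.5218.
Penalty = 1.91 * (2.7412 + 0.5218) = 6.2322.

6.2322


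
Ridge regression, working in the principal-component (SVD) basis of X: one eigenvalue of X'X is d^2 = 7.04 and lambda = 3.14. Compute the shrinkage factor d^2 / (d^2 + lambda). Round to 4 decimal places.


Compute the denominator: 7.04 + 3.14 = 10.1800.
Shrinkage factor = 7.04 / 10.1800 = 0.6916.

0.6916


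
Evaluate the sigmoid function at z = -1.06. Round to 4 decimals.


exp(1.0600) = 2.8864.
1 + exp(-z) = 3.8864.
sigmoid = 1/3.8864 = 0.2573.

0.2573


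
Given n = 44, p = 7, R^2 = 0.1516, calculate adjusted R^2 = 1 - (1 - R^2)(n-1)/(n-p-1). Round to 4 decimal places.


Using the formula:
(1 - 0.1516) = 0.8484.
Multiply by 43/36: 0.8484 * 43 = 36.4812, then 36.4812 / 36 = 1.0134.
Adj R^2 = 1 - 1.0134 = -0.0134.

-0.0134


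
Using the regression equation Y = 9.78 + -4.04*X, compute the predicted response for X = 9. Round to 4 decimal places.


Substitute X = 9 into the equation:
Y = 9.78 + -4.04 * 9 = 9.78 + -36.3600 = -26.5800.

-26.5800


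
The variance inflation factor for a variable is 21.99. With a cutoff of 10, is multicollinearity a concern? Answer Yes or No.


Check: VIF = 21.99 vs threshold = 10.
Since 21.99 >= 10, the answer is Yes.

Yes


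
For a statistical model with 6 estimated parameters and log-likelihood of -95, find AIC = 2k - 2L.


AIC = 2k - 2*loglik = 2(6) - 2(-95).
= 12 + 190 = 202.

202


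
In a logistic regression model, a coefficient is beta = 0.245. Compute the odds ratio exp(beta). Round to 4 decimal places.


exp(0.245) = 1.2776.
So the odds ratio is 1.2776.

1.2776


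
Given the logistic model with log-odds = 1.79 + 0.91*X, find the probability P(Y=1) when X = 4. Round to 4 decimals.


z = 1.79 + 0.91 * 4 = 5.4300.
Sigmoid: P = 1 / (1 + exp(-5.4300)) = 0.9956.

0.9956


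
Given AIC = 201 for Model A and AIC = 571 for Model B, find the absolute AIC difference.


|AIC_A - AIC_B| = |201 - 571| = 370.
Model A is preferred (lower AIC).

370


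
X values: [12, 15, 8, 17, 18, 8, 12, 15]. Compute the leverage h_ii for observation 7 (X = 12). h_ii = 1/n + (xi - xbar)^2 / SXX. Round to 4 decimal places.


Mean of X: xbar = 13.1250.
SXX = 100.8750.
For X = 12: h = 1/8 + (12 - 13.1250)^2/100.8750 = 0.1375.

0.1375


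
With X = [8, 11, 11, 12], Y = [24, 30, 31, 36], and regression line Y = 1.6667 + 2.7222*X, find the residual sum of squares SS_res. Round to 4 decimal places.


Predicted values from Y = 1.6667 + 2.7222*X.
Residuals: [0.5557, -1.6109, -0.6109, 1.6669].
SSres = 6.0556.

6.0556


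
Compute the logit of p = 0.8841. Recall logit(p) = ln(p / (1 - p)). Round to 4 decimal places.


1 - p = 0.1159.
p/(1-p) = 7.6281.
logit = ln(7.6281) = 2.0318.

2.0318


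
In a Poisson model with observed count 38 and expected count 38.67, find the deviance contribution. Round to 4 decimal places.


First: ln(38/38.67) = -0.017478.
Then: 38 * -0.017478 = -0.664164.
y - mu = 38 - 38.67 = -0.67.
D = 2(-0.664164 - -0.67) = 0.011672, which rounds to 0.0117.

0.0117


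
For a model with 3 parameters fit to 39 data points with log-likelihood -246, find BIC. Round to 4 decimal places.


Compute k*ln(n) = 3*ln(39) = 3*3.663562 = 10.990686.
Then -2*loglik = 492.
BIC = 10.990686 + 492 = 502.990686, which rounds to 502.9907.

502.9907


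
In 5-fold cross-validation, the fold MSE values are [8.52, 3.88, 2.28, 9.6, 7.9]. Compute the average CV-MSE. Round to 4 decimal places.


Total MSE across folds = 32.1800.
CV-MSE = 32.1800/5 = 6.4360.

6.4360


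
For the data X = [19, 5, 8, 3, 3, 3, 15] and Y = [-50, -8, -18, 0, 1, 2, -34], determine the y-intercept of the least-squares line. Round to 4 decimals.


The slope is b1 = -3.0669.
Sample means are xbar = 8.0000 and ybar = -15.2857.
Intercept: b0 = -15.2857 - (-3.0669)(8.0000) = 9.2497.

9.2497


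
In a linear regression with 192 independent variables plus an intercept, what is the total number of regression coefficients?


Including the intercept, the model has 192 predictor coefficients + 1 intercept.
Total = 193.

193


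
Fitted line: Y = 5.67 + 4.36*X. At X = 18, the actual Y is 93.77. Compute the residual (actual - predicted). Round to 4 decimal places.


Fitted value at X = 18 is yhat = 5.67 + 4.36*18 = 84.1500.
Residual = 93.77 - 84.1500 = 9.6200.

9.6200


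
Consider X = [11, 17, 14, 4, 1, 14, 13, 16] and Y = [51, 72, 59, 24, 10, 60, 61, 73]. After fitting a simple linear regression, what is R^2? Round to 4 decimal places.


Fit the OLS line: b0 = 7.2462, b1 = 3.9114.
SSres = 37.6847.
SStot = 3579.5000.
R^2 = 1 - 37.6847/3579.5000 = 0.9895.

0.9895


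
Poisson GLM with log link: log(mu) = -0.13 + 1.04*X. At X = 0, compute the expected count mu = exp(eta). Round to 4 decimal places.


Compute eta = -0.13 + 1.04 * 0 = -0.1300.
Apply inverse link: mu = e^-0.1300 = 0.8781.

0.8781


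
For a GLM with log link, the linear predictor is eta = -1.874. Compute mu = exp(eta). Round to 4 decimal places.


The inverse log link gives:
mu = exp(-1.874) = 0.1535.

0.1535


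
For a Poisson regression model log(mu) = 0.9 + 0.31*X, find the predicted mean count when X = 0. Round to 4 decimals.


eta = 0.9 + 0.31 * 0 = 0.9000.
mu = exp(0.9000) = 2.4596.

2.4596


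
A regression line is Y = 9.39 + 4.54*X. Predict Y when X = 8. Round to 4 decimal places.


Substitute X = 8 into the equation:
Y = 9.39 + 4.54 * 8 = 9.39 + 36.3200 = 45.7100.

45.7100


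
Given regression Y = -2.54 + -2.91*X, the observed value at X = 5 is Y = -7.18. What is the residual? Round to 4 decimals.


Fitted value at X = 5 is yhat = -2.54 + -2.91*5 = -17.0900.
Residual = -7.18 - -17.0900 = 9.9100.

9.9100


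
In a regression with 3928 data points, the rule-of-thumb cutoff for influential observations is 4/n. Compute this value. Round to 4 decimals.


The threshold is 4/n.
4/3928 = 0.0010.

0.0010


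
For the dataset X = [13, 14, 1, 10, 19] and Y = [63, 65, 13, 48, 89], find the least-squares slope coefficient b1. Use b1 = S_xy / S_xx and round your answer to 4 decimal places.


The sample means are xbar = 11.4000 and ybar = 55.6000.
Compute S_xx = 177.2000 and S_xy = 743.8000.
Slope b1 = S_xy / S_xx = 743.8000 / 177.2000 = 4.1975.

4.1975


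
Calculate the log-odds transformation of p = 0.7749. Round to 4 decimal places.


The odds are p/(1-p) = 0.7749 / 0.2251 = 3.4425.
logit(p) = ln(3.4425) = 1.2362.

1.2362


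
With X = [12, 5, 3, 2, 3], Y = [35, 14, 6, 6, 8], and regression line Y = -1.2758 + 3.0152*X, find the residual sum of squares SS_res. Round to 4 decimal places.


Compute predicted values, then residuals = yi - yhat_i.
Residuals: [0.0934, 0.1998, -1.7698, 1.2454, 0.2302].
SSres = sum(residual^2) = 4.7848.

4.7848


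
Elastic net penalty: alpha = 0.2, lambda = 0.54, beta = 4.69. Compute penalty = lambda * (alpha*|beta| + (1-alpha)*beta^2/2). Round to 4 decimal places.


Compute:
L1 = 0.2 * 4.69 = 0.9380.
L2 = 0.8 * 4.69^2 / 2 = 8.7984.
Penalty = 0.54 * (0.9380 + 8.7984) = 5.2577.

5.2577


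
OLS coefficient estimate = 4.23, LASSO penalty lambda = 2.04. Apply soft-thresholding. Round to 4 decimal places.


Absolute value: |4.23| = 4.23.
Compare to lambda = 2.04.
Since |beta| > lambda, coefficient = sign(beta)*(|beta| - lambda) = 2.1900.

2.1900


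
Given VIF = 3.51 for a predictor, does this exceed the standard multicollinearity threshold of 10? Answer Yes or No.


The threshold is 10.
VIF = 3.51 is < 10.
Multicollinearity indication: No.

No


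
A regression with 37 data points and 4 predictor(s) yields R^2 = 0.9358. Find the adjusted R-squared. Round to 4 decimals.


Using the formula:
(1 - 0.9358) = 0.0642.
Multiply by 36/32: 0.0642 * 36 = 2.3112, then 2.3112 / 32 = 0.0722.
Adj R^2 = 1 - 0.0722 = 0.9278.

0.9278


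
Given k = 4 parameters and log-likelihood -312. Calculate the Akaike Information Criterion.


Compute:
2k = 2*4 = 8.
-2*loglik = -2*(-312) = 624.
AIC = 8 + 624 = 632.

632


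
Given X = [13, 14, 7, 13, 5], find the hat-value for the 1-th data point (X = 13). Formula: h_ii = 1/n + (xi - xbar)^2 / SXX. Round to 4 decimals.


Mean of X: xbar = 10.4000.
SXX = 67.2000.
For X = 13: h = 1/5 + (13 - 10.4000)^2/67.2000 = 0.3006.

0.3006


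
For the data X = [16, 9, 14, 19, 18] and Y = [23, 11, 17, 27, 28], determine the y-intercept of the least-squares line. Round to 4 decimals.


The slope is b1 = 1.7643.
Sample means are xbar = 15.2000 and ybar = 21.2000.
Intercept: b0 = 21.2000 - (1.7643)(15.2000) = -5.6178.

-5.6178


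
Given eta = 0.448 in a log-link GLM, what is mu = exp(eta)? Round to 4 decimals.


mu = exp(eta) = exp(0.448).
= 1.5652.

1.5652


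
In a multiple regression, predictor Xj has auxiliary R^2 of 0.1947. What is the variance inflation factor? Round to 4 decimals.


Using VIF = 1/(1 - R^2_j):
1 - 0.1947 = 0.8053.
VIF = 1.2418.

1.2418


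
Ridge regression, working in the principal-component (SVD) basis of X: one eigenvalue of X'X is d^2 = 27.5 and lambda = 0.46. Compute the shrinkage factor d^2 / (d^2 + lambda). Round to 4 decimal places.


Compute the denominator: 27.5 + 0.46 = 27.9600.
Shrinkage factor = 27.5 / 27.9600 = 0.9835.

0.9835


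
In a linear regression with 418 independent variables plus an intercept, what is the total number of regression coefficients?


Total coefficients = number of predictors + 1 (for the intercept).
= 418 + 1 = 419.

419


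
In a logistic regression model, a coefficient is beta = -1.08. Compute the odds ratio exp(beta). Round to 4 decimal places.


exp(-1.08) = 0.3396.
So the odds ratio is 0.3396.

0.3396


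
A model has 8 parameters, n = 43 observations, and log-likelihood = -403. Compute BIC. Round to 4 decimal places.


k * ln(n) = 8 * ln(43) = 8 * 3.761200 = 30.089600.
-2 * loglik = -2 * (-403) = 806.
BIC = 30.089600 + 806 = 836.089600, which rounds to 836.0896.

836.0896


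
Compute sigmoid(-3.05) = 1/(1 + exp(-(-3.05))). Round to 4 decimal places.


First, exp(3.0500) = 21.1153.
Then sigma(z) = 1/(1 + 21.1153) = 0.0452.

0.0452


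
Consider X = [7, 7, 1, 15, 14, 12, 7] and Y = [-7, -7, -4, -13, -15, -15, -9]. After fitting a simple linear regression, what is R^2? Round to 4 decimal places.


Fit the OLS line: b0 = -2.6027, b1 = -0.8219.
SSres = 15.3699.
SStot = 114.0000.
R^2 = 1 - 15.3699/114.0000 = 0.8652.

0.8652


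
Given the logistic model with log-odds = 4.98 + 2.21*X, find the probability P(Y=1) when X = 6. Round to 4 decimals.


Compute z = 4.98 + (2.21)(6) = 18.2400.
exp(-z) = 0.0000.
P = 1/(1 + 0.0000) = 1.0000.

1.0000


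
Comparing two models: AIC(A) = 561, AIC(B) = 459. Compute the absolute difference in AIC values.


Compute |561 - 459| = 102.
Model B has the smaller AIC.

102


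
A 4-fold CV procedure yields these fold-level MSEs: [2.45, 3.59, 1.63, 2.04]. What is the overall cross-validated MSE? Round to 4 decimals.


Add all fold MSEs: 9.7100.
Divide by k = 4: 9.7100/4 = 2.4275.

2.4275


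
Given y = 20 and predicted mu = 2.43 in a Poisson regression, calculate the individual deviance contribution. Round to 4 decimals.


y/mu = 20/2.43 = 8.230453 (approx.), and ln(20/2.43) = 2.107841.
y * ln(y/mu) = 20 * 2.107841 = 42.156820.
y - mu = 17.57.
D = 2 * (42.156820 - 17.57) = 49.173640, which rounds to 49.1736.

49.1736


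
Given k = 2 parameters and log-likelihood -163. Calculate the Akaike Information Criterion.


Compute:
2k = 2*2 = 4.
-2*loglik = -2*(-163) = 326.
AIC = 4 + 326 = 330.

330


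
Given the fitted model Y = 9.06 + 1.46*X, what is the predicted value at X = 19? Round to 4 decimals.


Plug X = 19 into Y = 9.06 + 1.46*X:
Y = 9.06 + 27.7400 = 36.8000.

36.8000


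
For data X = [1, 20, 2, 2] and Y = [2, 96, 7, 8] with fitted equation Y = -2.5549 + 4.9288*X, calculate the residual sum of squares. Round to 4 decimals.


Predicted values from Y = -2.5549 + 4.9288*X.
Residuals: [-0.3739, -0.0211, -0.3027, 0.6973].
SSres = 0.7181.

0.7181


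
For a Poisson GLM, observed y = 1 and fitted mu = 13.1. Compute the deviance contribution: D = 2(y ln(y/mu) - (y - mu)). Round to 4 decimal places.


Compute y*ln(y/mu) = 1*ln(1/13.1) = 1*-2.572612 = -2.572612.
y - mu = -12.1.
D = 2*(-2.572612 - (-12.1)) = 19.054776, which rounds to 19.0548.

19.0548


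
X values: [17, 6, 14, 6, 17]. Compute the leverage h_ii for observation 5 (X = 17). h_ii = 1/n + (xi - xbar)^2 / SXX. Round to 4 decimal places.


Compute xbar = 12.0000 with n = 5 observations.
SXX = 126.0000.
Leverage = 1/5 + (17 - 12.0000)^2/126.0000 = 0.3984.

0.3984


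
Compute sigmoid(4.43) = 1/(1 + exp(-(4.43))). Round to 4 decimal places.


exp(-4.4300) = 0.0119.
1 + exp(-z) = 1.0119.
sigmoid = 1/1.0119 = 0.9882.

0.9882


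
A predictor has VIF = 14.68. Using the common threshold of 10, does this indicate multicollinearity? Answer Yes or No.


The threshold is 10.
VIF = 14.68 is >= 10.
Multicollinearity indication: Yes.

Yes


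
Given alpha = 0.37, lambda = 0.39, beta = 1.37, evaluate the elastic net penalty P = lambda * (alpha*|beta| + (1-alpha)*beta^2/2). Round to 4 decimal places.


alpha * |beta| = 0.37 * 1.37 = 0.5069.
(1-alpha) * beta^2/2 = 0.63 * 1.8769/2 = 0.5912.
Total = 0.39 * (0.5069 + 0.5912) = 0.4283.

0.4283


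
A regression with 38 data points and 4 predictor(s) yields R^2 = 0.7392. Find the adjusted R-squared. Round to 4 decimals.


Adjusted R^2 = 1 - (1 - R^2) * (n-1)/(n-p-1).
(1 - R^2) = 0.2608.
(n-1)/(n-p-1) = 37/33.
(1 - R^2) * (n-1) = 0.2608 * 37 = 9.6496.
Divide by (n-p-1): 9.6496 / 33 = 0.2924.
Adj R^2 = 1 - 0.2924 = 0.7076.

0.7076


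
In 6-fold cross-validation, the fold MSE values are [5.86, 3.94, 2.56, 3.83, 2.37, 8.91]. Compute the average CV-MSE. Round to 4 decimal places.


Sum of fold MSEs = 27.4700.
Average = 27.4700 / 6 = 4.5783.

4.5783


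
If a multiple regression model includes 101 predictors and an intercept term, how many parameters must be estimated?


Total coefficients = number of predictors + 1 (for the intercept).
= 101 + 1 = 102.

102


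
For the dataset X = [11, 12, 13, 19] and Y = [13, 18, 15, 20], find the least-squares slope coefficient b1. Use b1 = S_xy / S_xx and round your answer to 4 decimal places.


First compute the means: xbar = 13.7500, ybar = 16.5000.
Then S_xx = sum((xi - xbar)^2) = 38.7500.
S_xy = sum((xi - xbar)(yi - ybar)) = 26.5000.
b1 = S_xy / S_xx = 26.5000 / 38.7500 = 0.6839.

0.6839


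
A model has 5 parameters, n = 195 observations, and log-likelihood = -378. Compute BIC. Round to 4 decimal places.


k * ln(n) = 5 * ln(195) = 5 * 5.273000 = 26.365000.
-2 * loglik = -2 * (-378) = 756.
BIC = 26.365000 + 756 = 782.365000, which rounds to 782.3650.

782.3650


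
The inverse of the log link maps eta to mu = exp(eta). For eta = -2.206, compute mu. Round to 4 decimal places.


mu = exp(eta) = exp(-2.206).
= 0.1101.

0.1101


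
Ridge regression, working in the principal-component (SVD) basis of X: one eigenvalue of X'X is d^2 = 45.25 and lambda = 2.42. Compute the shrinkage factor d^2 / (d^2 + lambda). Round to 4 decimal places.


Compute the denominator: 45.25 + 2.42 = 47.6700.
Shrinkage factor = 45.25 / 47.6700 = 0.9492.

0.9492


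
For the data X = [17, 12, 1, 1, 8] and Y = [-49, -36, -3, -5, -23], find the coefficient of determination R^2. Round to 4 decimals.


After computing the OLS fit (b0=-1.0893, b1=-2.8347):
SSres = 3.4774, SStot = 1568.8000.
R^2 = 1 - 3.4774/1568.8000 = 0.9978.

0.9978


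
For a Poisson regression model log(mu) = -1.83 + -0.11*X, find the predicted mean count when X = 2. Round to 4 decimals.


Compute eta = -1.83 + -0.11 * 2 = -2.0500.
Apply inverse link: mu = e^-2.0500 = 0.1287.

0.1287


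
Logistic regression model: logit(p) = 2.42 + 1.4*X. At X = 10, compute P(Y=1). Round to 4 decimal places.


Linear predictor: z = 2.42 + 1.4 * 10 = 16.4200.
P = 1/(1 + exp(-16.4200)) = 1/(1 + 0.0000) = 1.0000.

1.0000


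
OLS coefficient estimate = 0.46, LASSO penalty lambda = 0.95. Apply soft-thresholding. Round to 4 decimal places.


Absolute value: |0.46| = 0.46.
Compare to lambda = 0.95.
Since |beta| <= lambda, the coefficient is set to 0.

0.0000


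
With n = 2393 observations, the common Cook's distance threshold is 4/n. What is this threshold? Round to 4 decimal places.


Cook's distance cutoff = 4/n = 4/2393.
= 0.0017.

0.0017


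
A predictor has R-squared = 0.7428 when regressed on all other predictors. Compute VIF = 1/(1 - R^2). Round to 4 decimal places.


Denominator: 1 - 0.7428 = 0.2572.
VIF = 1 / 0.2572 = 3.8880.

3.8880


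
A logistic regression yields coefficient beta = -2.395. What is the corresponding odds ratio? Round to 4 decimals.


Odds ratio = exp(beta) = exp(-2.395).
= 0.0912.

0.0912


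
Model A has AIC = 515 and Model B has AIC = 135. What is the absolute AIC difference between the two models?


Absolute difference = |515 - 135| = 380.
The model with lower AIC (B) is preferred.

380


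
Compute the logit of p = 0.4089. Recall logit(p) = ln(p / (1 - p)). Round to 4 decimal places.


The odds are p/(1-p) = 0.4089 / 0.5911 = 0.6918.
logit(p) = ln(0.6918) = -0.3685.

-0.3685


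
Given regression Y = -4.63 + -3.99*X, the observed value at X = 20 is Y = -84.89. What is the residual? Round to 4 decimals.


Fitted value at X = 20 is yhat = -4.63 + -3.99*20 = -84.4300.
Residual = -84.89 - -84.4300 = -0.4600.

-0.4600


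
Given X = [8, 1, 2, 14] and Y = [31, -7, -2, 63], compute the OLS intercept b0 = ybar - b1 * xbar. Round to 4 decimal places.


First find the slope: b1 = 5.4046.
Means: xbar = 6.2500, ybar = 21.2500.
b0 = ybar - b1 * xbar = 21.2500 - 5.4046 * 6.2500 = -12.5287.

-12.5287


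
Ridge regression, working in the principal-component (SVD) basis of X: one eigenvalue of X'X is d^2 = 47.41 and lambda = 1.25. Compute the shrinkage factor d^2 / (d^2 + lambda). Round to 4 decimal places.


Compute the denominator: 47.41 + 1.25 = 48.6600.
Shrinkage factor = 47.41 / 48.6600 = 0.9743.

0.9743


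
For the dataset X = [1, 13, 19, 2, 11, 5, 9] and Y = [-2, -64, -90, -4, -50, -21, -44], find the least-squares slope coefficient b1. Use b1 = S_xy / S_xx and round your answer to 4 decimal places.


Calculate xbar = 8.5714, ybar = -39.2857.
S_xx = 247.7143, S_xy = -1245.8571.
Using b1 = S_xy / S_xx = -1245.8571 / 247.7143, we get b1 = -5.0294.

-5.0294


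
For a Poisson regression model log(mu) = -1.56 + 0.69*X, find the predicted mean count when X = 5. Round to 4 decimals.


Compute eta = -1.56 + 0.69 * 5 = 1.8900.
Apply inverse link: mu = e^1.8900 = 6.6194.

6.6194


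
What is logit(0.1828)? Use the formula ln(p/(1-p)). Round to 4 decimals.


Compute the odds: 0.1828/0.8172 = 0.2237.
Take the natural log: ln(0.2237) = -1.4975.

-1.4975


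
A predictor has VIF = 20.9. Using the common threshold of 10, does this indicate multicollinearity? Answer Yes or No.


Compare VIF = 20.9 to the threshold of 10.
20.9 >= 10, so the answer is Yes.

Yes


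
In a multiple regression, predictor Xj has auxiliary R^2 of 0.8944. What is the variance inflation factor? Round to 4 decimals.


Denominator: 1 - 0.8944 = 0.1056.
VIF = 1 / 0.1056 = 9.4697.

9.4697


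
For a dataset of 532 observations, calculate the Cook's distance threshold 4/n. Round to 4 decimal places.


The threshold is 4/n.
4/532 = 0.0075.

0.0075


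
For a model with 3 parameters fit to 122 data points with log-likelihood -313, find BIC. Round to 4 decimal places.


Compute k*ln(n) = 3*ln(122) = 3*4.804021 = 14.412063.
Then -2*loglik = 626.
BIC = 14.412063 + 626 = 640.412063, which rounds to 640.4121.

640.4121


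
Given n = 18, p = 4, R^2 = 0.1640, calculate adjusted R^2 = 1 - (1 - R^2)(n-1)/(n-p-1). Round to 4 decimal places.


Using the formula:
(1 - 0.1640) = 0.8360.
Multiply by 17/13: 0.8360 * 17 = 14.2120, then 14.2120 / 13 = 1.0932.
Adj R^2 = 1 - 1.0932 = -0.0932.

-0.0932


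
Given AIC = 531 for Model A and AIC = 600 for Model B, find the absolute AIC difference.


Compute |531 - 600| = 69.
Model A has the smaller AIC.

69


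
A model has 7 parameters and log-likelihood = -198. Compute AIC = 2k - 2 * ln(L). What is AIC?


AIC = 2*7 - 2*(-198).
= 14 + 396 = 410.

410


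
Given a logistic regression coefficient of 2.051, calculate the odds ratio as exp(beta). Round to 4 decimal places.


The odds ratio is computed as:
OR = e^(2.051) = 7.7757.

7.7757


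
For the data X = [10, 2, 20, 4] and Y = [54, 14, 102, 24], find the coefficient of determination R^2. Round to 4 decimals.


After computing the OLS fit (b0=4.5102, b1=4.8878):
SSres = 0.5306, SStot = 4683.0000.
R^2 = 1 - 0.5306/4683.0000 = 0.9999.

0.9999


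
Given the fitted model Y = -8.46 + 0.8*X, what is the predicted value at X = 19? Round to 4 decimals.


Plug X = 19 into Y = -8.46 + 0.8*X:
Y = -8.46 + 15.2000 = 6.7400.

6.7400


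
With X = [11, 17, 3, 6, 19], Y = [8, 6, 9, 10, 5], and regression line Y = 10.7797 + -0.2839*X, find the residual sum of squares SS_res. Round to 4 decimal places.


Compute predicted values, then residuals = yi - yhat_i.
Residuals: [0.3432, 0.0466, -0.9280, 0.9237, -0.3856].
SSres = sum(residual^2) = 1.9831.

1.9831


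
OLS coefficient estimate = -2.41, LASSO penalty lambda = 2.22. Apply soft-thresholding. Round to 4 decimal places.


|beta_OLS| = 2.41.
lambda = 2.22.
Since |beta| > lambda, coefficient = sign(beta)*(|beta| - lambda) = -0.1900.
Result = -0.1900.

-0.1900


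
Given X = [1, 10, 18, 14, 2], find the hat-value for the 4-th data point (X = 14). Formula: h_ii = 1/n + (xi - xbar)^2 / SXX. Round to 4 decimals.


Mean of X: xbar = 9.0000.
SXX = 220.0000.
For X = 14: h = 1/5 + (14 - 9.0000)^2/220.0000 = 0.3136.

0.3136


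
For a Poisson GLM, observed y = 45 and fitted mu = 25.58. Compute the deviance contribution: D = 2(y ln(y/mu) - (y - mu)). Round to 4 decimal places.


Compute y*ln(y/mu) = 45*ln(45/25.58) = 45*0.564852 = 25.418340.
y - mu = 19.42.
D = 2*(25.418340 - (19.42)) = 11.996680, which rounds to 11.9967.

11.9967


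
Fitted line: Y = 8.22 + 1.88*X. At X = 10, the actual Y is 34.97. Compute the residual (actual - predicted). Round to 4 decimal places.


Predicted = 8.22 + 1.88 * 10 = 27.0200.
Residual = 34.97 - 27.0200 = 7.9500.

7.9500


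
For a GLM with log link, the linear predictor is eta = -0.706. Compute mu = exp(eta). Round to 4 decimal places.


Apply the inverse link:
mu = e^-0.706 = 0.4936.

0.4936


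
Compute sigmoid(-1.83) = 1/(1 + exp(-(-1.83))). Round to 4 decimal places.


Compute exp(1.8300) = 6.2339.
Sigmoid = 1 / (1 + 6.2339) = 1 / 7.2339 = 0.1382.

0.1382


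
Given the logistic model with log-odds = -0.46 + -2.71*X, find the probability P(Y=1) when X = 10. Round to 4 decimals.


Compute z = -0.46 + (-2.71)(10) = -27.5600.
exp(-z) = 931442223652.4945.
P = 1/(1 + 931442223652.4945) = 0.0000.

0.0000


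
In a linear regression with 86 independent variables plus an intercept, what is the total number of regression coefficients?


Total coefficients = number of predictors + 1 (for the intercept).
= 86 + 1 = 87.

87


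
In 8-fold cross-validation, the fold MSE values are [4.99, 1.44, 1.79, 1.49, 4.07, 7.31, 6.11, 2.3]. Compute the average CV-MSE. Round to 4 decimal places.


Sum of fold MSEs = 29.5000.
Average = 29.5000 / 8 = 3.6875.

3.6875


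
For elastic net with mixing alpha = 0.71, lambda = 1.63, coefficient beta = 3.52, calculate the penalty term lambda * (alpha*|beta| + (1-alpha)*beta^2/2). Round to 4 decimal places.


Compute:
L1 = 0.71 * 3.52 = 2.4992.
L2 = 0.29 * 3.52^2 / 2 = 1.7966.
Penalty = 1.63 * (2.4992 + 1.7966) = 7.0022.

7.0022


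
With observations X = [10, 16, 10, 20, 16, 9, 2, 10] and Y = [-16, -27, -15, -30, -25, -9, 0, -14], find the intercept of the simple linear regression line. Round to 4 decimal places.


Compute b1 = -1.7695 from the OLS formula.
With xbar = 11.6250 and ybar = -17.0000, the intercept is:
b0 = -17.0000 - -1.7695 * 11.6250 = 3.5709.

3.5709


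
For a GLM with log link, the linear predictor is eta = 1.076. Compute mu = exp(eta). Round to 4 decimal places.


The inverse log link gives:
mu = exp(1.076) = 2.9329.

2.9329


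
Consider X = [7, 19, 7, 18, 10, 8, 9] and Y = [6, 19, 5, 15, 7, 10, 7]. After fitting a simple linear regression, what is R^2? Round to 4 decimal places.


After computing the OLS fit (b0=-0.8147, b1=0.9577):
SSres = 19.1448, SStot = 164.8571.
R^2 = 1 - 19.1448/164.8571 = 0.8839.

0.8839


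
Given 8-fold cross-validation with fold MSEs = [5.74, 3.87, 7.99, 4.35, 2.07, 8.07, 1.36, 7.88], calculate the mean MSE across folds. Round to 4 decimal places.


Add all fold MSEs: 41.3300.
Divide by k = 8: 41.3300/8 = 5.1663.

5.1663


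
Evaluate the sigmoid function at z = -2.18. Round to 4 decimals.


First, exp(2.1800) = 8.8463.
Then sigma(z) = 1/(1 + 8.8463) = 0.1016.

0.1016


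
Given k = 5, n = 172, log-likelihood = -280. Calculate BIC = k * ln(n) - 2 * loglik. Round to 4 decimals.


Compute k*ln(n) = 5*ln(172) = 5*5.147494 = 25.737470.
Then -2*loglik = 560.
BIC = 25.737470 + 560 = 585.737470, which rounds to 585.7375.

585.7375


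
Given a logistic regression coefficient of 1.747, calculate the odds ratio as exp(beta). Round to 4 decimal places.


exp(1.747) = 5.7374.
So the odds ratio is 5.7374.

5.7374


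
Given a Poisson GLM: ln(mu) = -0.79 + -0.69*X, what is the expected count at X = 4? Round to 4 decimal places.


Compute eta = -0.79 + -0.69 * 4 = -3.5500.
Apply inverse link: mu = e^-3.5500 = 0.0287.

0.0287


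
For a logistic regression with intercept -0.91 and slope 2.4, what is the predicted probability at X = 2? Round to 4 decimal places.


Linear predictor: z = -0.91 + 2.4 * 2 = 3.8900.
P = 1/(1 + exp(-3.8900)) = 1/(1 + 0.0204) = 0.9800.

0.9800


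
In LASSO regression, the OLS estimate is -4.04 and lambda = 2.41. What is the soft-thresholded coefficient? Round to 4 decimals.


Absolute value: |-4.04| = 4.04.
Compare to lambda = 2.41.
Since |beta| > lambda, coefficient = sign(beta)*(|beta| - lambda) = -1.6300.

-1.6300


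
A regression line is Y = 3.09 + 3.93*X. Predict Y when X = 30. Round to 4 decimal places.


Plug X = 30 into Y = 3.09 + 3.93*X:
Y = 3.09 + 117.9000 = 120.9900.

120.9900


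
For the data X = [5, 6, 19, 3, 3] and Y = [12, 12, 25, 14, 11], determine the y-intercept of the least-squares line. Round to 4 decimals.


First find the slope: b1 = 0.8252.
Means: xbar = 7.2000, ybar = 14.8000.
b0 = ybar - b1 * xbar = 14.8000 - 0.8252 * 7.2000 = 8.8584.

8.8584


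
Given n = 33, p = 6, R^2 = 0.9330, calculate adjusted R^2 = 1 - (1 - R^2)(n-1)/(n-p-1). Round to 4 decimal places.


Adjusted R^2 = 1 - (1 - R^2) * (n-1)/(n-p-1).
(1 - R^2) = 0.0670.
(n-1)/(n-p-1) = 32/26.
(1 - R^2) * (n-1) = 0.0670 * 32 = 2.1440.
Divide by (n-p-1): 2.1440 / 26 = 0.0825.
Adj R^2 = 1 - 0.0825 = 0.9175.

0.9175


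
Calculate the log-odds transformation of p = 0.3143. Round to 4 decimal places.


1 - p = 0.6857.
p/(1-p) = 0.4584.
logit = ln(0.4584) = -0.7801.

-0.7801


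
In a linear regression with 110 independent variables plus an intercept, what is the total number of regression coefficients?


Including the intercept, the model has 110 predictor coefficients + 1 intercept.
Total = 111.

111


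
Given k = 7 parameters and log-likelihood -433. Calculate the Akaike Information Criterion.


AIC = 2*7 - 2*(-433).
= 14 + 866 = 880.

880


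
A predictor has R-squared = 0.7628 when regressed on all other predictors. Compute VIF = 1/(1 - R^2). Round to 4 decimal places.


VIF = 1 / (1 - 0.7628).
= 1 / 0.2372 = 4.2159.

4.2159


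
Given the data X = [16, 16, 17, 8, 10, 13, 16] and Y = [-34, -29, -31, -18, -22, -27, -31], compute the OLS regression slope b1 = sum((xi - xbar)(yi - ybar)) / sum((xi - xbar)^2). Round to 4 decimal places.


The sample means are xbar = 13.7143 and ybar = -27.4286.
Compute S_xx = 73.4286 and S_xy = -112.8571.
Slope b1 = S_xy / S_xx = -112.8571 / 73.4286 = -1.5370.

-1.5370


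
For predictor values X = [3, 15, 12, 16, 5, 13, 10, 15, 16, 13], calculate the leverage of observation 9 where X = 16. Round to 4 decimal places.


Mean of X: xbar = 11.8000.
SXX = 185.6000.
For X = 16: h = 1/10 + (16 - 11.8000)^2/185.6000 = 0.1950.

0.1950


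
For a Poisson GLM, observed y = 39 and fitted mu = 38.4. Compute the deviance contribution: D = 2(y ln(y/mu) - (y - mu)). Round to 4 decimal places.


Compute y*ln(y/mu) = 39*ln(39/38.4) = 39*0.015504 = 0.604656.
y - mu = 0.6.
D = 2*(0.604656 - (0.6)) = 0.009312, which rounds to 0.0093.

0.0093


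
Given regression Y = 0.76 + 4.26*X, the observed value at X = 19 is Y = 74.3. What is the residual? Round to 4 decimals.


Predicted = 0.76 + 4.26 * 19 = 81.7000.
Residual = 74.3 - 81.7000 = -7.4000.

-7.4000


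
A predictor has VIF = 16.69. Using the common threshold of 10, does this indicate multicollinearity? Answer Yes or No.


Check: VIF = 16.69 vs threshold = 10.
Since 16.69 >= 10, the answer is Yes.

Yes


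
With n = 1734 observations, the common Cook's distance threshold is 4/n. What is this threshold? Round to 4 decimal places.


The threshold is 4/n.
4/1734 = 0.0023.

0.0023


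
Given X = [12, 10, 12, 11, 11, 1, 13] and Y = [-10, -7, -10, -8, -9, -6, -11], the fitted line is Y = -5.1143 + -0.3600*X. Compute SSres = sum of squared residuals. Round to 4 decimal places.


For each point, residual = actual - predicted.
Residuals: [-0.5657, 1.7143, -0.5657, 1.0743, 0.0743, -0.5257, -1.2057].
Sum of squared residuals = 6.4686.

6.4686


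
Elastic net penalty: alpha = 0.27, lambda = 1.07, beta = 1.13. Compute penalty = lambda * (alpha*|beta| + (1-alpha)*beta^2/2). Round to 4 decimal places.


L1 component = 0.27 * |1.13| = 0.3051.
L2 component = 0.73 * 1.13^2 / 2 = 0.4661.
Penalty = 1.07 * (0.3051 + 0.4661) = 1.07 * 0.7712 = 0.8252.

0.8252


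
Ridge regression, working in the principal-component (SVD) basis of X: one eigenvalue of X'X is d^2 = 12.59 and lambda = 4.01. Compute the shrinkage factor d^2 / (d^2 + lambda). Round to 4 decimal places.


d^2 + lambda = 12.59 + 4.01 = 16.6000.
Shrinkage factor = 12.59/16.6000 = 0.7584.

0.7584


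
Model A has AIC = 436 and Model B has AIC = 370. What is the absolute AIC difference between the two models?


Absolute difference = |436 - 370| = 66.
The model with lower AIC (B) is preferred.

66


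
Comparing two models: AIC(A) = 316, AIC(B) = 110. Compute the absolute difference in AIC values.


Absolute difference = |316 - 110| = 206.
The model with lower AIC (B) is preferred.

206


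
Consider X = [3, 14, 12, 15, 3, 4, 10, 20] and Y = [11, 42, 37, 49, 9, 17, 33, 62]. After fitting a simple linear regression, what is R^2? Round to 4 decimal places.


The fitted line is Y = 2.2748 + 2.9852*X.
SSres = 22.8140, SStot = 2508.0000.
R^2 = 1 - SSres/SStot = 0.9909.

0.9909


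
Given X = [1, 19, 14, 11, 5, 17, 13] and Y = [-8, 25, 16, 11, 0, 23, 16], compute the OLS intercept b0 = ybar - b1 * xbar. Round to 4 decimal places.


Compute b1 = 1.8668 from the OLS formula.
With xbar = 11.4286 and ybar = 11.8571, the intercept is:
b0 = 11.8571 - 1.8668 * 11.4286 = -9.4775.

-9.4775


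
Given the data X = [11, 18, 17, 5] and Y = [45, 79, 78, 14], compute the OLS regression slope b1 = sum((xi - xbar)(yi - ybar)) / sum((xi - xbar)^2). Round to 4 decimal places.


First compute the means: xbar = 12.7500, ybar = 54.0000.
Then S_xx = sum((xi - xbar)^2) = 108.7500.
S_xy = sum((xi - xbar)(yi - ybar)) = 559.0000.
b1 = S_xy / S_xx = 559.0000 / 108.7500 = 5.1402.

5.1402


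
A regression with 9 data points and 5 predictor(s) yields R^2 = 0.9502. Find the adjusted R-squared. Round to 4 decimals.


Plug in: Adj R^2 = 1 - (1 - 0.9502) * 8/3.
= 1 - 0.0498 * 8/3
= 1 - 0.3984 / 3
= 1 - 0.1328 = 0.8672.

0.8672


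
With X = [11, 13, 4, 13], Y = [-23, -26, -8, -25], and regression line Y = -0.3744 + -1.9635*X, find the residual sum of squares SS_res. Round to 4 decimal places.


Predicted values from Y = -0.3744 + -1.9635*X.
Residuals: [-1.0271, -0.1001, 0.2284, 0.8999].
SSres = 1.9269.

1.9269


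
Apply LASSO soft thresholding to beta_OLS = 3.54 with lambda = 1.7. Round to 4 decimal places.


Check: |3.54| = 3.54 vs lambda = 1.7.
Since |beta| > lambda, coefficient = sign(beta)*(|beta| - lambda) = 1.8400.
Soft-thresholded coefficient = 1.8400.

1.8400


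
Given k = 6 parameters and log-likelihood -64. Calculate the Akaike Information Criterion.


AIC = 2*6 - 2*(-64).
= 12 + 128 = 140.

140


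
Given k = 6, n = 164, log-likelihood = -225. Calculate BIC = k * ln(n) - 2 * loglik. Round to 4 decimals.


ln(164) = 5.099866.
k * ln(n) = 6 * 5.099866 = 30.599196.
-2L = 450.
BIC = 30.599196 + 450 = 480.599196, which rounds to 480.5992.

480.5992
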